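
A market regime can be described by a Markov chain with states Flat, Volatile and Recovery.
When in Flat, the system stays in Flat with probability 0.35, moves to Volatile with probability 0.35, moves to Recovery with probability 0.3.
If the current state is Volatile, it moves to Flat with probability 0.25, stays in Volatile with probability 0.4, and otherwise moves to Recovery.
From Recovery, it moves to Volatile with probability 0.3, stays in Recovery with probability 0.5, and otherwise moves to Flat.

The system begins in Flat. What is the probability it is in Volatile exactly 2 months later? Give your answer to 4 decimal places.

Sum over the intermediate state after 1 month:
P = P(Flat→Flat)·P(Flat→Volatile) + P(Flat→Volatile)·P(Volatile→Volatile) + P(Flat→Recovery)·P(Recovery→Volatile)
  = 0.35×0.35 + 0.35×0.4 + 0.3×0.3
  = 0.1225 + 0.1400 + 0.0900 = 0.3525

0.3525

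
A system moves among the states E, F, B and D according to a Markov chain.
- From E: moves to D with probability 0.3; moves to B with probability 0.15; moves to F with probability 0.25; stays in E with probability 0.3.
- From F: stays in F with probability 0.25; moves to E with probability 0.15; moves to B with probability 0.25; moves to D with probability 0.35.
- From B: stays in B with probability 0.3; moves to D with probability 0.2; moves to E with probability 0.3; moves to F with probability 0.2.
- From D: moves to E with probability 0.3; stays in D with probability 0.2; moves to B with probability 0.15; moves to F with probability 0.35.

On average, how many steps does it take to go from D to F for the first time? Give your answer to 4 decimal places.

Let t(s) be the expected number of steps to first reach F from state s, with t(F) = 0. Conditioning on the first step:
t(E) = 1 + 0.3·t(E) + 0.15·t(B) + 0.3·t(D)
t(B) = 1 + 0.3·t(E) + 0.3·t(B) + 0.2·t(D)
t(D) = 1 + 0.3·t(E) + 0.15·t(B) + 0.2·t(D)
Solving: t(E) = 3.7475, t(B) = 4.0080, t(D) = 3.4068.
Expected steps from D to F: 3.4068.

3.4068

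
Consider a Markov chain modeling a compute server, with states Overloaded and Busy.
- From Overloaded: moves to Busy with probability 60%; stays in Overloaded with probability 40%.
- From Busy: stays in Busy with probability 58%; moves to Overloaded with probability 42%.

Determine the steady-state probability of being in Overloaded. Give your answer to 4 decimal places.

0.4118

Let the stationary distribution be π with π = πP and π_1 + π_2 = 1.
π_1 = 0.4·π_1 + 0.42·π_2
Solving with the normalization constraint gives π = (0.4118, 0.5882).
So the stationary probability of Overloaded is 0.4118.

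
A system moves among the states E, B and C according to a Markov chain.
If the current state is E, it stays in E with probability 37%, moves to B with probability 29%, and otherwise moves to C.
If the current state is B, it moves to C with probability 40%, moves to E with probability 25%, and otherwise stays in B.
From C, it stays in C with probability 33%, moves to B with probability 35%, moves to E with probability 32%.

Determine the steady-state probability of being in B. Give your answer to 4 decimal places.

Let the stationary distribution be π with π = πP and π_1 + π_2 + π_3 = 1.
π_1 = 0.37·π_1 + 0.25·π_2 + 0.32·π_3
π_2 = 0.29·π_1 + 0.35·π_2 + 0.35·π_3
Solving with the normalization constraint gives π = (0.3124, 0.3313, 0.3563).
So the stationary probability of B is 0.3313.

0.3313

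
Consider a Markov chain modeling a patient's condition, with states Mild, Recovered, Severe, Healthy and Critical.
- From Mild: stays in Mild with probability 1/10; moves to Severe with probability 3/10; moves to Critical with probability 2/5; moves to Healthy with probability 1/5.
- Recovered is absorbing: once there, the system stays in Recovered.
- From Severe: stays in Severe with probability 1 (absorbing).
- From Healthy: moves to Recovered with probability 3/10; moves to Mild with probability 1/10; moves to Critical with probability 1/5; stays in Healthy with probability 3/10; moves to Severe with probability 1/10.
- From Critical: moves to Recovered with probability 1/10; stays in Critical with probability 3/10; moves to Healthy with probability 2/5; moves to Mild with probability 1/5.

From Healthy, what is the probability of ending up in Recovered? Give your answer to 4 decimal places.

0.6800

Let h(s) be the probability of absorption at Recovered starting from transient state s. Then h(Recovered) = 1 and h(Severe) = 0. By first-step analysis:
h(Mild) = 0.1·h(Mild) + 0.3·0 + 0.2·h(Healthy) + 0.4·h(Critical)
h(Healthy) = 0.1·h(Mild) + 0.3·1 + 0.1·0 + 0.3·h(Healthy) + 0.2·h(Critical)
h(Critical) = 0.2·h(Mild) + 0.1·1 + 0.4·h(Healthy) + 0.3·h(Critical)
Solving: h(Mild) = 0.4436, h(Healthy) = 0.6800, h(Critical) = 0.6582.
Starting from Healthy, the probability is 0.6800.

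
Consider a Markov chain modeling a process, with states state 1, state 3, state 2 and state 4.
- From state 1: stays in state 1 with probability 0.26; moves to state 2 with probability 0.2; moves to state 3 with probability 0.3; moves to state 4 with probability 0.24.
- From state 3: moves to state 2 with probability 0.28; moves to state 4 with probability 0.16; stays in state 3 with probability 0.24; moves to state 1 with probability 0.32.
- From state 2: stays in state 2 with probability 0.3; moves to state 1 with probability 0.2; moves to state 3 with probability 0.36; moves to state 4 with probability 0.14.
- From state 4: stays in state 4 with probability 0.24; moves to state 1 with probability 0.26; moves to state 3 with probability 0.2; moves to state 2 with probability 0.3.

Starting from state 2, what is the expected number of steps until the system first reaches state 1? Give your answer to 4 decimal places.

4.0730

Let t(s) be the expected number of steps to first reach state 1 from state s, with t(state 1) = 0. Conditioning on the first step:
t(state 3) = 1 + 0.24·t(state 3) + 0.28·t(state 2) + 0.16·t(state 4)
t(state 2) = 1 + 0.36·t(state 3) + 0.3·t(state 2) + 0.14·t(state 4)
t(state 4) = 1 + 0.2·t(state 3) + 0.3·t(state 2) + 0.24·t(state 4)
Solving: t(state 3) = 3.6331, t(state 2) = 4.0730, t(state 4) = 3.8796.
Expected steps from state 2 to state 1: 4.0730.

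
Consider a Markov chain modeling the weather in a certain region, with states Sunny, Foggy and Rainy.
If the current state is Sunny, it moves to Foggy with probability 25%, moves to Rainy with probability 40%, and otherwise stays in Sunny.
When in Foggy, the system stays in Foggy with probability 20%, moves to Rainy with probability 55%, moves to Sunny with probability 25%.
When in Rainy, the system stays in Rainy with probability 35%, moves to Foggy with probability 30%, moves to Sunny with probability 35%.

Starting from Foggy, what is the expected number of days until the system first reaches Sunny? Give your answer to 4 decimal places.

3.3803

Let t(s) be the expected number of days to first reach Sunny from state s, with t(Sunny) = 0. Conditioning on the first day:
t(Foggy) = 1 + 0.2·t(Foggy) + 0.55·t(Rainy)
t(Rainy) = 1 + 0.3·t(Foggy) + 0.35·t(Rainy)
Solving: t(Foggy) = 3.3803, t(Rainy) = 3.0986.
Expected days from Foggy to Sunny: 3.3803.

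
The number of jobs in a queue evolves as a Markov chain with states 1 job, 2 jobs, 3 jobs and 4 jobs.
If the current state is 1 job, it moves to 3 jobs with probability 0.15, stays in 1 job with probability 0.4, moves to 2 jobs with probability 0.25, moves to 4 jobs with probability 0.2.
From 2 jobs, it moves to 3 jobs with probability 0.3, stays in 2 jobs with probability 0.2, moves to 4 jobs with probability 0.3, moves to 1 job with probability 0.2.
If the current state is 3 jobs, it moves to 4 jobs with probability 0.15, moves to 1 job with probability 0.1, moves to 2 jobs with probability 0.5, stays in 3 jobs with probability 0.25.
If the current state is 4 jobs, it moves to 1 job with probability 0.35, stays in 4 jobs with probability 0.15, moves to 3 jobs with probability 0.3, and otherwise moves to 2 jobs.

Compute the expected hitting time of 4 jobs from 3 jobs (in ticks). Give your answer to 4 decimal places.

4.7222

Let t(s) be the expected number of ticks to first reach 4 jobs from state s, with t(4 jobs) = 0. Conditioning on the first tick:
t(1 job) = 1 + 0.4·t(1 job) + 0.25·t(2 jobs) + 0.15·t(3 jobs)
t(2 jobs) = 1 + 0.2·t(1 job) + 0.2·t(2 jobs) + 0.3·t(3 jobs)
t(3 jobs) = 1 + 0.1·t(1 job) + 0.5·t(2 jobs) + 0.25·t(3 jobs)
Solving: t(1 job) = 4.5833, t(2 jobs) = 4.1667, t(3 jobs) = 4.7222.
Expected ticks from 3 jobs to 4 jobs: 4.7222.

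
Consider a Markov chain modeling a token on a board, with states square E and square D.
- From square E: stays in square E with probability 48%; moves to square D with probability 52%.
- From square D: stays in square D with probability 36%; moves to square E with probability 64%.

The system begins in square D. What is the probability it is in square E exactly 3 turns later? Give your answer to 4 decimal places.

Propagate the distribution vector 3 turns from square D.
After 0 turns: (0.0000, 1.0000)
After 1 turn: (0.6400, 0.3600)
After 2 turns: (0.5376, 0.4624)
After 3 turns: (0.5540, 0.4460)
P(in square E after 3 turns) = 0.5540

0.5540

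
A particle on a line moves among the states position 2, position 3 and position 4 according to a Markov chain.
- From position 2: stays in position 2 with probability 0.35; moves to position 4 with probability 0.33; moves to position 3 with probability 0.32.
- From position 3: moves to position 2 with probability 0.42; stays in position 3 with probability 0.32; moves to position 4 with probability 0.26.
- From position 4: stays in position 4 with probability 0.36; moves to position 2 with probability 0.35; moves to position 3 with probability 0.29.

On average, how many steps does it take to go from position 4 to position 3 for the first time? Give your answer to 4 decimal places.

3.3278

Let t(s) be the expected number of steps to first reach position 3 from state s, with t(position 3) = 0. Conditioning on the first step:
t(position 2) = 1 + 0.35·t(position 2) + 0.33·t(position 4)
t(position 4) = 1 + 0.35·t(position 2) + 0.36·t(position 4)
Solving: t(position 2) = 3.2280, t(position 4) = 3.3278.
Expected steps from position 4 to position 3: 3.3278.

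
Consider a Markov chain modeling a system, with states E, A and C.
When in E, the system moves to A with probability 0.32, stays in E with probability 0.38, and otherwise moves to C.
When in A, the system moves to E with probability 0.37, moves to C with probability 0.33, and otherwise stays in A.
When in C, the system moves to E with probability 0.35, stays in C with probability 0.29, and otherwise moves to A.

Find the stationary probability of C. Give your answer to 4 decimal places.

Let the stationary distribution be π with π = πP and π_1 + π_2 + π_3 = 1.
π_1 = 0.38·π_1 + 0.37·π_2 + 0.35·π_3
π_2 = 0.32·π_1 + 0.3·π_2 + 0.36·π_3
Solving with the normalization constraint gives π = (0.3675, 0.3258, 0.3067).
So the stationary probability of C is 0.3067.

0.3067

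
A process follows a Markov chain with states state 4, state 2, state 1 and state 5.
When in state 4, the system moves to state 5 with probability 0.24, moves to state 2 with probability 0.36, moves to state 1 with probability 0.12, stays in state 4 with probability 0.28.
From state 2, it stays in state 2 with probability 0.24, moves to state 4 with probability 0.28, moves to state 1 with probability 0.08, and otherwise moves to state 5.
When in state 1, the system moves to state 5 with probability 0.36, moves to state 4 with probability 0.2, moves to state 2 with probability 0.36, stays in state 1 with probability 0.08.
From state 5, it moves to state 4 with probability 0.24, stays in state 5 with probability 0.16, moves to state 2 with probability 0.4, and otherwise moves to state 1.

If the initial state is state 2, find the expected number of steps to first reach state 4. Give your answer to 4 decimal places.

Let t(s) be the expected number of steps to first reach state 4 from state s, with t(state 4) = 0. Conditioning on the first step:
t(state 2) = 1 + 0.24·t(state 2) + 0.08·t(state 1) + 0.4·t(state 5)
t(state 1) = 1 + 0.36·t(state 2) + 0.08·t(state 1) + 0.36·t(state 5)
t(state 5) = 1 + 0.4·t(state 2) + 0.2·t(state 1) + 0.16·t(state 5)
Solving: t(state 2) = 3.8791, t(state 1) = 4.1833, t(state 5) = 4.0337.
Expected steps from state 2 to state 4: 3.8791.

3.8791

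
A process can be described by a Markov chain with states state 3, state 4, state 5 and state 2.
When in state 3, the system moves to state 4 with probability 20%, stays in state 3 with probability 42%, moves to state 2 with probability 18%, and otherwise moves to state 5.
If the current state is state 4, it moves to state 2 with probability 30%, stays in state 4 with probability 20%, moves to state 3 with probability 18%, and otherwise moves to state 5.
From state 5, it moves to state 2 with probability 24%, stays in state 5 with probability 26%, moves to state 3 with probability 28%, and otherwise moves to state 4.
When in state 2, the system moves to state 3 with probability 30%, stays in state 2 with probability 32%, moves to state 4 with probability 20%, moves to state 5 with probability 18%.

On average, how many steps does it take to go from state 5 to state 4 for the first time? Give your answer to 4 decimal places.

Let t(s) be the expected number of steps to first reach state 4 from state s, with t(state 4) = 0. Conditioning on the first step:
t(state 3) = 1 + 0.42·t(state 3) + 0.2·t(state 5) + 0.18·t(state 2)
t(state 5) = 1 + 0.28·t(state 3) + 0.26·t(state 5) + 0.24·t(state 2)
t(state 2) = 1 + 0.3·t(state 3) + 0.18·t(state 5) + 0.32·t(state 2)
Solving: t(state 3) = 4.8981, t(state 5) = 4.7941, t(state 2) = 4.9005.
Expected steps from state 5 to state 4: 4.7941.

4.7941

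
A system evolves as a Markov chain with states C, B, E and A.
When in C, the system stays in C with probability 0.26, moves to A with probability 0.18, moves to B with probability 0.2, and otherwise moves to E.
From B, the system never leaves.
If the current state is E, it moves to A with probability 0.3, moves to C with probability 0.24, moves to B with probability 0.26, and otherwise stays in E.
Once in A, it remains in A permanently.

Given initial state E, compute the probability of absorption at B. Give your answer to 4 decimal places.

0.4755

Let h(s) be the probability of absorption at B starting from transient state s. Then h(B) = 1 and h(A) = 0. By first-step analysis:
h(C) = 0.26·h(C) + 0.2·1 + 0.36·h(E) + 0.18·0
h(E) = 0.24·h(C) + 0.26·1 + 0.2·h(E) + 0.3·0
Solving: h(C) = 0.5016, h(E) = 0.4755.
Starting from E, the probability is 0.4755.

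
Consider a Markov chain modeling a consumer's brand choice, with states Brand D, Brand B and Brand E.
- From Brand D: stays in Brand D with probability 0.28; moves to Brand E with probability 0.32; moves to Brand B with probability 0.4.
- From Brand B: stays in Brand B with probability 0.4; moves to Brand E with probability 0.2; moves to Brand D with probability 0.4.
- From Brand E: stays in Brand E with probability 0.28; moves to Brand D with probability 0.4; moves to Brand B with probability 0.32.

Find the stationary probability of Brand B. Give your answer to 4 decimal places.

0.3789

Let the stationary distribution be π with π = πP and π_1 + π_2 + π_3 = 1.
π_1 = 0.28·π_1 + 0.4·π_2 + 0.4·π_3
π_2 = 0.4·π_1 + 0.4·π_2 + 0.32·π_3
Solving with the normalization constraint gives π = (0.3571, 0.3789, 0.2640).
So the stationary probability of Brand B is 0.3789.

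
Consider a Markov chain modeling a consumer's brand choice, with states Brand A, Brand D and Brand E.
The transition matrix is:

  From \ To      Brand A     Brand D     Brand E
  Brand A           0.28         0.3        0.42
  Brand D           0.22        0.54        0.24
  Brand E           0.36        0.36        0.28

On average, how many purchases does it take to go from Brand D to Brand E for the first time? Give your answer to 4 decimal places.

Let t(s) be the expected number of purchases to first reach Brand E from state s, with t(Brand E) = 0. Conditioning on the first purchase:
t(Brand A) = 1 + 0.28·t(Brand A) + 0.3·t(Brand D)
t(Brand D) = 1 + 0.22·t(Brand A) + 0.54·t(Brand D)
Solving: t(Brand A) = 2.8658, t(Brand D) = 3.5445.
Expected purchases from Brand D to Brand E: 3.5445.

3.5445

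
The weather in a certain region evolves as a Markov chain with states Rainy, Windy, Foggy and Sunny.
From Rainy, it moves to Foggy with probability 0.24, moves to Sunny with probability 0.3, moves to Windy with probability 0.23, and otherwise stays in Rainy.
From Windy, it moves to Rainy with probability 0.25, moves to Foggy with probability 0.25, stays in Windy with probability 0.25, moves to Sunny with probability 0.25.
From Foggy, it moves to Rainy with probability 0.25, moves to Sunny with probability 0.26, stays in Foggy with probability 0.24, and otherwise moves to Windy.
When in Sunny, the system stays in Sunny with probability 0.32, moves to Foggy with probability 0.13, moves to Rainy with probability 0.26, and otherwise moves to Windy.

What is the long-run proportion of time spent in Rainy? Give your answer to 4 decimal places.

0.2479

Let the stationary distribution be π with π = πP and π_1 + π_2 + π_3 + π_4 = 1.
π_1 = 0.23·π_1 + 0.25·π_2 + 0.25·π_3 + 0.26·π_4
π_2 = 0.23·π_1 + 0.25·π_2 + 0.25·π_3 + 0.29·π_4
π_3 = 0.24·π_1 + 0.25·π_2 + 0.24·π_3 + 0.13·π_4
Solving with the normalization constraint gives π = (0.2479, 0.2564, 0.2113, 0.2844).
So the stationary probability of Rainy is 0.2479.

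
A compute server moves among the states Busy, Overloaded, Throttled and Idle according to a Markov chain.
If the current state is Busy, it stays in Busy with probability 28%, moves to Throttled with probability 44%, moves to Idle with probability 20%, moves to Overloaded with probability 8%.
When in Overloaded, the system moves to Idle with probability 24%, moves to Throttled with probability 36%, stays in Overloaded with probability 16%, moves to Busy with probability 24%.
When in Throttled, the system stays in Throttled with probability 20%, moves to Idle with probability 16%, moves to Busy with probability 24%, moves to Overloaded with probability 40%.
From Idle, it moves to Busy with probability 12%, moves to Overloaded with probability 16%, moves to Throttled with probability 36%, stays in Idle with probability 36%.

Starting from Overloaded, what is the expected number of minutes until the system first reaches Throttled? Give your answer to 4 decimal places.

Let t(s) be the expected number of minutes to first reach Throttled from state s, with t(Throttled) = 0. Conditioning on the first minute:
t(Busy) = 1 + 0.28·t(Busy) + 0.08·t(Overloaded) + 0.2·t(Idle)
t(Overloaded) = 1 + 0.24·t(Busy) + 0.16·t(Overloaded) + 0.24·t(Idle)
t(Idle) = 1 + 0.12·t(Busy) + 0.16·t(Overloaded) + 0.36·t(Idle)
Solving: t(Busy) = 2.4278, t(Overloaded) = 2.6499, t(Idle) = 2.6802.
Expected minutes from Overloaded to Throttled: 2.6499.

2.6499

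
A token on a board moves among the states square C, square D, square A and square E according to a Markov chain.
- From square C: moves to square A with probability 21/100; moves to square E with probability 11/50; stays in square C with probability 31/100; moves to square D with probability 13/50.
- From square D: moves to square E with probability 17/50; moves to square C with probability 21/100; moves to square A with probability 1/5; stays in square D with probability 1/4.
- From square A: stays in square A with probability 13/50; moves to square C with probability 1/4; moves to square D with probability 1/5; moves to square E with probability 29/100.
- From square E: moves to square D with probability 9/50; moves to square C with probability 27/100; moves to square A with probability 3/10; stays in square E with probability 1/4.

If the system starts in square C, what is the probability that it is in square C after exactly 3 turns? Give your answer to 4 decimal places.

Propagate the distribution vector 3 turns from square C.
After 0 turns: (1.0000, 0.0000, 0.0000, 0.0000)
After 1 turn: (0.3100, 0.2600, 0.2100, 0.2200)
After 2 turns: (0.2626, 0.2272, 0.2377, 0.2725)
After 3 turns: (0.2621, 0.2217, 0.2441, 0.2721)
P(in square C after 3 turns) = 0.2621

0.2621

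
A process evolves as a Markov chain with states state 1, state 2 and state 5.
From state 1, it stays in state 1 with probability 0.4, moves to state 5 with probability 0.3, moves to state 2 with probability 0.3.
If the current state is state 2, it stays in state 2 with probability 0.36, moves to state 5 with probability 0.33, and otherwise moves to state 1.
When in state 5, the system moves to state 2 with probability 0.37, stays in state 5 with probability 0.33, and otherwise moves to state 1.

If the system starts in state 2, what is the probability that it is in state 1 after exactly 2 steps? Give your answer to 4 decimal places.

Sum over the intermediate state after 1 step:
P = P(state 2→state 1)·P(state 1→state 1) + P(state 2→state 2)·P(state 2→state 1) + P(state 2→state 5)·P(state 5→state 1)
  = 0.31×0.4 + 0.36×0.31 + 0.33×0.3
  = 0.1240 + 0.1116 + 0.0990 = 0.3346

0.3346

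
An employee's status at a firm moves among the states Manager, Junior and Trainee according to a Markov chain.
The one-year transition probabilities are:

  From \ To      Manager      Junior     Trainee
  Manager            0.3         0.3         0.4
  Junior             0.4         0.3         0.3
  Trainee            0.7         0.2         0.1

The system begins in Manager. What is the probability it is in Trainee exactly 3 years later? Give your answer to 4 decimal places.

Propagate the distribution vector 3 years from Manager.
After 0 years: (1.0000, 0.0000, 0.0000)
After 1 year: (0.3000, 0.3000, 0.4000)
After 2 years: (0.4900, 0.2600, 0.2500)
After 3 years: (0.4260, 0.2750, 0.2990)
P(in Trainee after 3 years) = 0.2990

0.2990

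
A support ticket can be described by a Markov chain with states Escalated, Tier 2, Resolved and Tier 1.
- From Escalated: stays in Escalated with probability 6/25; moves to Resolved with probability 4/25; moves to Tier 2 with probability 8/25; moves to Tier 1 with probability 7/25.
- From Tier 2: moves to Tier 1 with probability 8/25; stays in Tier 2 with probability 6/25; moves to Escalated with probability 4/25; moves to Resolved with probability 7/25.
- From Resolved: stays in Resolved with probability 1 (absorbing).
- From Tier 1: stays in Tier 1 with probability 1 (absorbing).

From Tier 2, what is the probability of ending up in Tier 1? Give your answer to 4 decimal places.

0.5471

Let h(s) be the probability of absorption at Tier 1 starting from transient state s. Then h(Tier 1) = 1 and h(Resolved) = 0. By first-step analysis:
h(Escalated) = 0.24·h(Escalated) + 0.32·h(Tier 2) + 0.16·0 + 0.28·1
h(Tier 2) = 0.16·h(Escalated) + 0.24·h(Tier 2) + 0.28·0 + 0.32·1
Solving: h(Escalated) = 0.5988, h(Tier 2) = 0.5471.
Starting from Tier 2, the probability is 0.5471.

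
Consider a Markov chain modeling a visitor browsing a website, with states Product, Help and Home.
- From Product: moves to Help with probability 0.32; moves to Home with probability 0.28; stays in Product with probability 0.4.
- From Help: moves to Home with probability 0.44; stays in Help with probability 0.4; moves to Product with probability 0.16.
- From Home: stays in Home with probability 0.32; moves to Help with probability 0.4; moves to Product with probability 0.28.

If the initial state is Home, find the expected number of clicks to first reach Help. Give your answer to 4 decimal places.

Let t(s) be the expected number of clicks to first reach Help from state s, with t(Help) = 0. Conditioning on the first click:
t(Product) = 1 + 0.4·t(Product) + 0.28·t(Home)
t(Home) = 1 + 0.28·t(Product) + 0.32·t(Home)
Solving: t(Product) = 2.9126, t(Home) = 2.6699.
Expected clicks from Home to Help: 2.6699.

2.6699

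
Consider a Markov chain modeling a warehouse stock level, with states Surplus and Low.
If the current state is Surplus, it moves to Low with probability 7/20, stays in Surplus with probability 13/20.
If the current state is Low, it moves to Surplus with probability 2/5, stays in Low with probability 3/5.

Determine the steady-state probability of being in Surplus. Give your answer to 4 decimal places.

0.5333

Let the stationary distribution be π with π = πP and π_1 + π_2 = 1.
π_1 = 0.65·π_1 + 0.4·π_2
Solving with the normalization constraint gives π = (0.5333, 0.4667).
So the stationary probability of Surplus is 0.5333.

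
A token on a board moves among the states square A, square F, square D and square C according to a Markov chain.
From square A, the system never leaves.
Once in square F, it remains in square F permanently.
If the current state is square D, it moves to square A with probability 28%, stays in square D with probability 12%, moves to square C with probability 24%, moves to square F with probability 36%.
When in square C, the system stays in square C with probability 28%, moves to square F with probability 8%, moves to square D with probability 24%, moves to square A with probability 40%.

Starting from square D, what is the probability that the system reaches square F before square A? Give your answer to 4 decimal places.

0.4833

Let h(s) be the probability of absorption at square F starting from transient state s. Then h(square F) = 1 and h(square A) = 0. By first-step analysis:
h(square D) = 0.28·0 + 0.36·1 + 0.12·h(square D) + 0.24·h(square C)
h(square C) = 0.4·0 + 0.08·1 + 0.24·h(square D) + 0.28·h(square C)
Solving: h(square D) = 0.4833, h(square C) = 0.2722.
Starting from square D, the probability is 0.4833.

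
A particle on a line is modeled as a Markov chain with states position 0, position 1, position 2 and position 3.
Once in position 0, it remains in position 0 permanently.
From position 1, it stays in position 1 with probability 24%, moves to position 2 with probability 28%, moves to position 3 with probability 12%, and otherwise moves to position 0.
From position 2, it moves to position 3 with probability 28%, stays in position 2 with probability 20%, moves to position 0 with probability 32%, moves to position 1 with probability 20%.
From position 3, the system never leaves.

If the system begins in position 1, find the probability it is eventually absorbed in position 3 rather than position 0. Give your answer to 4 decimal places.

Let h(s) be the probability of absorption at position 3 starting from transient state s. Then h(position 3) = 1 and h(position 0) = 0. By first-step analysis:
h(position 1) = 0.36·0 + 0.24·h(position 1) + 0.28·h(position 2) + 0.12·1
h(position 2) = 0.32·0 + 0.2·h(position 1) + 0.2·h(position 2) + 0.28·1
Solving: h(position 1) = 0.3159, h(position 2) = 0.4290.
Starting from position 1, the probability is 0.3159.

0.3159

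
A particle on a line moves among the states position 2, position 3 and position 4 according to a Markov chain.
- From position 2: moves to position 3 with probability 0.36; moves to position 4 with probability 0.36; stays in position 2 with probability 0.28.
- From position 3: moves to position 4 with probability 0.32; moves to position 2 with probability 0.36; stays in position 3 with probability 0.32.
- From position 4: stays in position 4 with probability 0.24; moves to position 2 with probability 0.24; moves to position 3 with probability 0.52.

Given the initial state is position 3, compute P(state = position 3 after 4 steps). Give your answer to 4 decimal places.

0.3934

Propagate the distribution vector 4 steps from position 3.
After 0 steps: (0.0000, 1.0000, 0.0000)
After 1 step: (0.3600, 0.3200, 0.3200)
After 2 steps: (0.2928, 0.3984, 0.3088)
After 3 steps: (0.2995, 0.3935, 0.3070)
After 4 steps: (0.2992, 0.3934, 0.3074)
P(in position 3 after 4 steps) = 0.3934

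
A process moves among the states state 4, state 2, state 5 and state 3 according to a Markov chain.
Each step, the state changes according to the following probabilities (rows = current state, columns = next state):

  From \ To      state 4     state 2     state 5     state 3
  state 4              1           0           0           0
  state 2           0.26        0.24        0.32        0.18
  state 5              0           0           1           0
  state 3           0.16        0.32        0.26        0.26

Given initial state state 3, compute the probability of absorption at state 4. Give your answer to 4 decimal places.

Let h(s) be the probability of absorption at state 4 starting from transient state s. Then h(state 4) = 1 and h(state 5) = 0. By first-step analysis:
h(state 2) = 0.26·1 + 0.24·h(state 2) + 0.32·0 + 0.18·h(state 3)
h(state 3) = 0.16·1 + 0.32·h(state 2) + 0.26·0 + 0.26·h(state 3)
Solving: h(state 2) = 0.4382, h(state 3) = 0.4057.
Starting from state 3, the probability is 0.4057.

0.4057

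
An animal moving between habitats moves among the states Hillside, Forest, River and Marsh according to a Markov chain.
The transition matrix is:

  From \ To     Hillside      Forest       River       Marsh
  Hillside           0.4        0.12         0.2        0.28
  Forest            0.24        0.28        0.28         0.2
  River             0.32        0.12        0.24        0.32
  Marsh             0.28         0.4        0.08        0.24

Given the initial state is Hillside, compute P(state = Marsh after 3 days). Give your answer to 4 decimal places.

Propagate the distribution vector 3 days from Hillside.
After 0 days: (1.0000, 0.0000, 0.0000, 0.0000)
After 1 day: (0.4000, 0.1200, 0.2000, 0.2800)
After 2 days: (0.3312, 0.2176, 0.1840, 0.2672)
After 3 days: (0.3184, 0.2296, 0.1927, 0.2593)
P(in Marsh after 3 days) = 0.2593

0.2593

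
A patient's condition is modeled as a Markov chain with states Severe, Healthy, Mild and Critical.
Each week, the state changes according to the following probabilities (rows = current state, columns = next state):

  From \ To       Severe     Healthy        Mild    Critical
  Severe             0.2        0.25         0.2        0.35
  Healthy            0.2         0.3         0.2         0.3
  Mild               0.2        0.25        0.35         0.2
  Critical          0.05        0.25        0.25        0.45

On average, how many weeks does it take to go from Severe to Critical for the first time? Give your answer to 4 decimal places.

Let t(s) be the expected number of weeks to first reach Critical from state s, with t(Critical) = 0. Conditioning on the first week:
t(Severe) = 1 + 0.2·t(Severe) + 0.25·t(Healthy) + 0.2·t(Mild)
t(Healthy) = 1 + 0.2·t(Severe) + 0.3·t(Healthy) + 0.2·t(Mild)
t(Mild) = 1 + 0.2·t(Severe) + 0.25·t(Healthy) + 0.35·t(Mild)
Solving: t(Severe) = 3.3162, t(Healthy) = 3.4908, t(Mild) = 3.9014.
Expected weeks from Severe to Critical: 3.3162.

3.3162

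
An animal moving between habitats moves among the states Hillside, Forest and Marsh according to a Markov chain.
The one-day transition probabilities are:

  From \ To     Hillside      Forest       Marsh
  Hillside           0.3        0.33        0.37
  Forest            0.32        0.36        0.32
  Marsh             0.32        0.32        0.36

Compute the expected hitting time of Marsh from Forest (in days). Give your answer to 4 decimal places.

2.9790

Let t(s) be the expected number of days to first reach Marsh from state s, with t(Marsh) = 0. Conditioning on the first day:
t(Hillside) = 1 + 0.3·t(Hillside) + 0.33·t(Forest)
t(Forest) = 1 + 0.32·t(Hillside) + 0.36·t(Forest)
Solving: t(Hillside) = 2.8329, t(Forest) = 2.9790.
Expected days from Forest to Marsh: 2.9790.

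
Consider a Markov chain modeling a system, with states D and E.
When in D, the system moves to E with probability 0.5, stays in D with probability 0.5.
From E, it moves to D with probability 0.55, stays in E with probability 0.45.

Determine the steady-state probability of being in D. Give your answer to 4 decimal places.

Let the stationary distribution be π with π = πP and π_1 + π_2 = 1.
π_1 = 0.5·π_1 + 0.55·π_2
Solving with the normalization constraint gives π = (0.5238, 0.4762).
So the stationary probability of D is 0.5238.

0.5238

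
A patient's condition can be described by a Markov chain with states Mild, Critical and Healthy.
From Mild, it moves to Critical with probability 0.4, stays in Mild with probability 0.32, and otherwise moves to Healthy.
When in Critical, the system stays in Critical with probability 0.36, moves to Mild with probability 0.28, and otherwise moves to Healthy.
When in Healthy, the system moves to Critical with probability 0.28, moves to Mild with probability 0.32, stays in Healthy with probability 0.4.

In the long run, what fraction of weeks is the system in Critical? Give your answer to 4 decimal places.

Let the stationary distribution be π with π = πP and π_1 + π_2 + π_3 = 1.
π_1 = 0.32·π_1 + 0.28·π_2 + 0.32·π_3
π_2 = 0.4·π_1 + 0.36·π_2 + 0.28·π_3
Solving with the normalization constraint gives π = (0.3062, 0.3443, 0.3495).
So the stationary probability of Critical is 0.3443.

0.3443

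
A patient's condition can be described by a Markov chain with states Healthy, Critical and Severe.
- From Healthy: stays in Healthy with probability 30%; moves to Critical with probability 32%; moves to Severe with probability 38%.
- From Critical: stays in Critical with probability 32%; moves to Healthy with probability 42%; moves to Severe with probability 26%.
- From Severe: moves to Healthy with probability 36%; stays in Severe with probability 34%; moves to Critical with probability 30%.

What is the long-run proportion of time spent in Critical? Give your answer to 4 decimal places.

Let the stationary distribution be π with π = πP and π_1 + π_2 + π_3 = 1.
π_1 = 0.3·π_1 + 0.42·π_2 + 0.36·π_3
π_2 = 0.32·π_1 + 0.32·π_2 + 0.3·π_3
Solving with the normalization constraint gives π = (0.3574, 0.3134, 0.3292).
So the stationary probability of Critical is 0.3134.

0.3134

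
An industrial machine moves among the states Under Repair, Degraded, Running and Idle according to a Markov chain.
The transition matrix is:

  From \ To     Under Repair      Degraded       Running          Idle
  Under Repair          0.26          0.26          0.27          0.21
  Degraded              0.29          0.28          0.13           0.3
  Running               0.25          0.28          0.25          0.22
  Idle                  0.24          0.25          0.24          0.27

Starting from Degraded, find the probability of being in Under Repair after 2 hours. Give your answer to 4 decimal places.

0.2611

Propagate the distribution vector 2 hours from Degraded.
After 0 hours: (0.0000, 1.0000, 0.0000, 0.0000)
After 1 hour: (0.2900, 0.2800, 0.1300, 0.3000)
After 2 hours: (0.2611, 0.2652, 0.2192, 0.2545)
P(in Under Repair after 2 hours) = 0.2611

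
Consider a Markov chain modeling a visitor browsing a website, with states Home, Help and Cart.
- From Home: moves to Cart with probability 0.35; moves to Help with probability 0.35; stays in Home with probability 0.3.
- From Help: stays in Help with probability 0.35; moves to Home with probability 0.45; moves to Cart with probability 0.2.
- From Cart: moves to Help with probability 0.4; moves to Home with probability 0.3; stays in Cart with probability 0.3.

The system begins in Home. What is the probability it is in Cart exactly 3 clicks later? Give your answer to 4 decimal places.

0.2809

Propagate the distribution vector 3 clicks from Home.
After 0 clicks: (1.0000, 0.0000, 0.0000)
After 1 click: (0.3000, 0.3500, 0.3500)
After 2 clicks: (0.3525, 0.3675, 0.2800)
After 3 clicks: (0.3551, 0.3640, 0.2809)
P(in Cart after 3 clicks) = 0.2809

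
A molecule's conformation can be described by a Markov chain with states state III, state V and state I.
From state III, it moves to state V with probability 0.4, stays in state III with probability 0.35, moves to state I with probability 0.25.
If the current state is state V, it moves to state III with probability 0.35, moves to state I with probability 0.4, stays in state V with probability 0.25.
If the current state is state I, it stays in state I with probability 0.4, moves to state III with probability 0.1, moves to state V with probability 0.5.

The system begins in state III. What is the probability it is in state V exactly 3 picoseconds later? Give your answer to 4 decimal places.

0.3800

Propagate the distribution vector 3 picoseconds from state III.
After 0 picoseconds: (1.0000, 0.0000, 0.0000)
After 1 picosecond: (0.3500, 0.4000, 0.2500)
After 2 picoseconds: (0.2875, 0.3650, 0.3475)
After 3 picoseconds: (0.2631, 0.3800, 0.3569)
P(in state V after 3 picoseconds) = 0.3800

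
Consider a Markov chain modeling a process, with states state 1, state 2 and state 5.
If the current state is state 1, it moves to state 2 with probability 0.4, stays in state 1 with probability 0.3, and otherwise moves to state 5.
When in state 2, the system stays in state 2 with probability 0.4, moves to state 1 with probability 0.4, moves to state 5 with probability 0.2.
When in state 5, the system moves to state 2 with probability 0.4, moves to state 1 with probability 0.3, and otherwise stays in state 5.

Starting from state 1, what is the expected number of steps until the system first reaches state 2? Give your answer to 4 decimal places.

Let t(s) be the expected number of steps to first reach state 2 from state s, with t(state 2) = 0. Conditioning on the first step:
t(state 1) = 1 + 0.3·t(state 1) + 0.3·t(state 5)
t(state 5) = 1 + 0.3·t(state 1) + 0.3·t(state 5)
Solving: t(state 1) = 2.5000, t(state 5) = 2.5000.
Expected steps from state 1 to state 2: 2.5000.

2.5000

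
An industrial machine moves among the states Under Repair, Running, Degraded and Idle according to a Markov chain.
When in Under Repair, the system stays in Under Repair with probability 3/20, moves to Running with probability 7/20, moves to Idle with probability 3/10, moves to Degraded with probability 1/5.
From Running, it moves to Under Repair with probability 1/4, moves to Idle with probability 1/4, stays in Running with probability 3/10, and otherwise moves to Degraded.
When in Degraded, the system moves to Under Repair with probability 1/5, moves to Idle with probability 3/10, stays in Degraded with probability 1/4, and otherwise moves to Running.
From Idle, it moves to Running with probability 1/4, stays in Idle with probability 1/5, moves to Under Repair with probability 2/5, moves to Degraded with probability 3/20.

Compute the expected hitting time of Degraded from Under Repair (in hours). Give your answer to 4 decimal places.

5.3457

Let t(s) be the expected number of hours to first reach Degraded from state s, with t(Degraded) = 0. Conditioning on the first hour:
t(Under Repair) = 1 + 0.15·t(Under Repair) + 0.35·t(Running) + 0.3·t(Idle)
t(Running) = 1 + 0.25·t(Under Repair) + 0.3·t(Running) + 0.25·t(Idle)
t(Idle) = 1 + 0.4·t(Under Repair) + 0.25·t(Running) + 0.2·t(Idle)
Solving: t(Under Repair) = 5.3457, t(Running) = 5.3341, t(Idle) = 5.5898.
Expected hours from Under Repair to Degraded: 5.3457.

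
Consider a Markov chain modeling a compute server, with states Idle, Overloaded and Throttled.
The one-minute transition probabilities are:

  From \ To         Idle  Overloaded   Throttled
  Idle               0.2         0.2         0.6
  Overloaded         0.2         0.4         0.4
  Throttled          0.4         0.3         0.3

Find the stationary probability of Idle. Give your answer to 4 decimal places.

Let the stationary distribution be π with π = πP and π_1 + π_2 + π_3 = 1.
π_1 = 0.2·π_1 + 0.2·π_2 + 0.4·π_3
π_2 = 0.2·π_1 + 0.4·π_2 + 0.3·π_3
Solving with the normalization constraint gives π = (0.2830, 0.3019, 0.4151).
So the stationary probability of Idle is 0.2830.

0.2830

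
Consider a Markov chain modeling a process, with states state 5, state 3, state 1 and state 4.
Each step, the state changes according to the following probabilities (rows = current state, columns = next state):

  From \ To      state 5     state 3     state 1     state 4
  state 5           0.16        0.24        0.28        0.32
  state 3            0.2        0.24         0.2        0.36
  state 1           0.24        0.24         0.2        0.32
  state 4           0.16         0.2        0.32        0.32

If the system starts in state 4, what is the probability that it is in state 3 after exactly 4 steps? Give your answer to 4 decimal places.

Propagate the distribution vector 4 steps from state 4.
After 0 steps: (0.0000, 0.0000, 0.0000, 1.0000)
After 1 step: (0.1600, 0.2000, 0.3200, 0.3200)
After 2 steps: (0.1936, 0.2272, 0.2512, 0.3280)
After 3 steps: (0.1892, 0.2269, 0.2548, 0.3291)
After 4 steps: (0.1895, 0.2268, 0.2546, 0.3291)
P(in state 3 after 4 steps) = 0.2268

0.2268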